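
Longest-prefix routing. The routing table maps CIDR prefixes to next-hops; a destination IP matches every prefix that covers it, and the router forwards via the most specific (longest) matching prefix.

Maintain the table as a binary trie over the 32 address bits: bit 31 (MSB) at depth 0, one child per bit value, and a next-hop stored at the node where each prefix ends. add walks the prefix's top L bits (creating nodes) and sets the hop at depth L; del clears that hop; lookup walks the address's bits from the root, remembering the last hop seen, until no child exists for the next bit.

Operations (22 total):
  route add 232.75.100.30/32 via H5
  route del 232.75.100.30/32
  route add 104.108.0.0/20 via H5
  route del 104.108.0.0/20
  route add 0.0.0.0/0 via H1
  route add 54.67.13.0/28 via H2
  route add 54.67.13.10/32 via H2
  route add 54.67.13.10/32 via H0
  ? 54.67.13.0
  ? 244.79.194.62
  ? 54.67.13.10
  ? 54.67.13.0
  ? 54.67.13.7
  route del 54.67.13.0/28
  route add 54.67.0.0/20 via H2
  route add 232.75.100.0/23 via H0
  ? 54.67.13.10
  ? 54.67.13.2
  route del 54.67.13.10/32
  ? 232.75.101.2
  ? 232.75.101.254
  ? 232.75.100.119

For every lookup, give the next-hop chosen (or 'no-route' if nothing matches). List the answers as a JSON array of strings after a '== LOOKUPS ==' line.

Trace:
  + 232.75.100.30/32 (H5) depth=32
  - 232.75.100.30/32 clear@32
  + 104.108.0.0/20 (H5) depth=20
  - 104.108.0.0/20 clear@20
  + 0.0.0.0/0 (H1) depth=0
  + 54.67.13.0/28 (H2) depth=28
  + 54.67.13.10/32 (H2) depth=32
  + 54.67.13.10/32 (H0) depth=32
  Q 54.67.13.0: descend 0011011001000011000011010000 ; hops seen [H1,H2] ; pick H2
  Q 244.79.194.62: descend 111 ; hops seen [H1] ; pick H1
  Q 54.67.13.10: descend 00110110010000110000110100001010 ; hops seen [H1,H2,H0] ; pick H0
  Q 54.67.13.0: descend 0011011001000011000011010000 ; hops seen [H1,H2] ; pick H2
  Q 54.67.13.7: descend 0011011001000011000011010000 ; hops seen [H1,H2] ; pick H2
  - 54.67.13.0/28 clear@28
  + 54.67.0.0/20 (H2) depth=20
  + 232.75.100.0/23 (H0) depth=23
  Q 54.67.13.10: descend 00110110010000110000110100001010 ; hops seen [H1,H2,H0] ; pick H0
  Q 54.67.13.2: descend 0011011001000011000011010000 ; hops seen [H1,H2] ; pick H2
  - 54.67.13.10/32 clear@32
  Q 232.75.101.2: descend 11101000010010110110010 ; hops seen [H1,H0] ; pick H0
  Q 232.75.101.254: descend 11101000010010110110010 ; hops seen [H1,H0] ; pick H0
  Q 232.75.100.119: descend 1110100001001011011001000 ; hops seen [H1,H0] ; pick H0

== LOOKUPS ==
["H2","H1","H0","H2","H2","H0","H2","H0","H0","H0"]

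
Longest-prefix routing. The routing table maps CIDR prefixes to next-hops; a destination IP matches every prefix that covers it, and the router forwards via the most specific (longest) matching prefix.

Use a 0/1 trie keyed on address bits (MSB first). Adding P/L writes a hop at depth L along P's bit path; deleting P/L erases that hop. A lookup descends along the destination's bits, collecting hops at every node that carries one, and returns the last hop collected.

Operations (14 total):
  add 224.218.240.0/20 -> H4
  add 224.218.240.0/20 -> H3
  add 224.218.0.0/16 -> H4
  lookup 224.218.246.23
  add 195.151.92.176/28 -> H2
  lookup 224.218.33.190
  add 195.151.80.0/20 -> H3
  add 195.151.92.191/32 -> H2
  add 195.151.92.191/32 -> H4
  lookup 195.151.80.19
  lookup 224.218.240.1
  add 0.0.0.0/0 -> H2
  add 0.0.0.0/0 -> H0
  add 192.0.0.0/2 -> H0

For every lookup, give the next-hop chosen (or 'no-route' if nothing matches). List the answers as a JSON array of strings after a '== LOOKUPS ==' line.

Apply in order:
  + 224.218.240.0/20 (H4) depth=20
  + 224.218.240.0/20 (H3) depth=20
  + 224.218.0.0/16 (H4) depth=16
  ? 224.218.246.23  path d0:-→d1:-→d2:-→d3:-→d4:-→d5:-→d6:-→d7:-→d8:-→d9:-→d10:-→d11:-→d12:-→d13:-→d14:-→d15:-→d16:H4→d17:-→d18:-→d19:-→d20:H3  best=H3
  + 195.151.92.176/28 (H2) depth=28
  ? 224.218.33.190  path d0:-→d1:-→d2:-→d3:-→d4:-→d5:-→d6:-→d7:-→d8:-→d9:-→d10:-→d11:-→d12:-→d13:-→d14:-→d15:-→d16:H4  best=H4
  + 195.151.80.0/20 (H3) depth=20
  + 195.151.92.191/32 (H2) depth=32
  + 195.151.92.191/32 (H4) depth=32
  ? 195.151.80.19  path d0:-→d1:-→d2:-→d3:-→d4:-→d5:-→d6:-→d7:-→d8:-→d9:-→d10:-→d11:-→d12:-→d13:-→d14:-→d15:-→d16:-→d17:-→d18:-→d19:-→d20:H3  best=H3
  ? 224.218.240.1  path d0:-→d1:-→d2:-→d3:-→d4:-→d5:-→d6:-→d7:-→d8:-→d9:-→d10:-→d11:-→d12:-→d13:-→d14:-→d15:-→d16:H4→d17:-→d18:-→d19:-→d20:H3  best=H3
  + 0.0.0.0/0 (H2) depth=0
  + 0.0.0.0/0 (H0) depth=0
  + 192.0.0.0/2 (H0) depth=2

== LOOKUPS ==
["H3","H4","H3","H3"]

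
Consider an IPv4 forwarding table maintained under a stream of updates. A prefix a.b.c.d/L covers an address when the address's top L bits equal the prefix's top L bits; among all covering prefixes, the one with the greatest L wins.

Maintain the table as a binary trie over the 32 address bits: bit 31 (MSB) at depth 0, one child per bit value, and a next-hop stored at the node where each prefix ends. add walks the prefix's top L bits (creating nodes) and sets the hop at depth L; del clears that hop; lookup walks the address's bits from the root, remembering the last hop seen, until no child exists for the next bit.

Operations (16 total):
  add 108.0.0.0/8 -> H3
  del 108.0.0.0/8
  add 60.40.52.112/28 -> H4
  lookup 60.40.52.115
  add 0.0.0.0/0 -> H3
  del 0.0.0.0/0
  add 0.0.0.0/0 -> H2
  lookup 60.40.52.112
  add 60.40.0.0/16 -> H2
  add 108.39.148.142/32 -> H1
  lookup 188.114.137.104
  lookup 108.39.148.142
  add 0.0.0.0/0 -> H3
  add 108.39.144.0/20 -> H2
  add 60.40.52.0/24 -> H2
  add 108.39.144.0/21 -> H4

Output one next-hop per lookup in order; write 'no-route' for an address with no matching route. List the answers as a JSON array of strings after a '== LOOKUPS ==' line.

Trace:
  add 108.0.0.0/8 -> H3 at depth 8
  - 108.0.0.0/8 clear@8
  add 60.40.52.112/28 -> H4 at depth 28
  ? 60.40.52.115  path d0:-→d1:-→d2:-→d3:-→d4:-→d5:-→d6:-→d7:-→d8:-→d9:-→d10:-→d11:-→d12:-→d13:-→d14:-→d15:-→d16:-→d17:-→d18:-→d19:-→d20:-→d21:-→d22:-→d23:-→d24:-→d25:-→d26:-→d27:-→d28:H4  best=H4
  add 0.0.0.0/0 -> H3 at depth 0
  - 0.0.0.0/0 clear@0
  add 0.0.0.0/0 -> H2 at depth 0
  ? 60.40.52.112  path d0:H2→d1:-→d2:-→d3:-→d4:-→d5:-→d6:-→d7:-→d8:-→d9:-→d10:-→d11:-→d12:-→d13:-→d14:-→d15:-→d16:-→d17:-→d18:-→d19:-→d20:-→d21:-→d22:-→d23:-→d24:-→d25:-→d26:-→d27:-→d28:H4  best=H4
  add 60.40.0.0/16 -> H2 at depth 16
  add 108.39.148.142/32 -> H1 at depth 32
  ? 188.114.137.104  path d0:H2  best=H2
  ? 108.39.148.142  path d0:H2→d1:-→d2:-→d3:-→d4:-→d5:-→d6:-→d7:-→d8:-→d9:-→d10:-→d11:-→d12:-→d13:-→d14:-→d15:-→d16:-→d17:-→d18:-→d19:-→d20:-→d21:-→d22:-→d23:-→d24:-→d25:-→d26:-→d27:-→d28:-→d29:-→d30:-→d31:-→d32:H1  best=H1
  add 0.0.0.0/0 -> H3 at depth 0
  add 108.39.144.0/20 -> H2 at depth 20
  add 60.40.52.0/24 -> H2 at depth 24
  add 108.39.144.0/21 -> H4 at depth 21

== LOOKUPS ==
["H4","H4","H2","H1"]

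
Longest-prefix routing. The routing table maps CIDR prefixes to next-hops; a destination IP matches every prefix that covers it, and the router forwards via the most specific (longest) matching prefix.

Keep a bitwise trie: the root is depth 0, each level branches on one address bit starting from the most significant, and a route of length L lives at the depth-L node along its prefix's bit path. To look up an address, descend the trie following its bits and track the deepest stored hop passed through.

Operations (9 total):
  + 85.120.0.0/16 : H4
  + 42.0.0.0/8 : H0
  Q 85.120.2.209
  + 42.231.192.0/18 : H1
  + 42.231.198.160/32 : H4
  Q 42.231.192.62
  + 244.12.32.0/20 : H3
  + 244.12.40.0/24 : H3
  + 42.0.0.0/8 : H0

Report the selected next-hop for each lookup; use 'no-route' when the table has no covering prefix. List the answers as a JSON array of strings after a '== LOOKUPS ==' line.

Apply in order:
  + 85.120.0.0/16 (H4) depth=16
  + 42.0.0.0/8 (H0) depth=8
  lookup 85.120.2.209: bits 0101010101111000 walk d0:-→d1:-→d2:-→d3:-→d4:-→d5:-→d6:-→d7:-→d8:-→d9:-→d10:-→d11:-→d12:-→d13:-→d14:-→d15:-→d16:H4 -> H4
  + 42.231.192.0/18 (H1) depth=18
  + 42.231.198.160/32 (H4) depth=32
  lookup 42.231.192.62: bits 001010101110011111000 walk d0:-→d1:-→d2:-→d3:-→d4:-→d5:-→d6:-→d7:-→d8:H0→d9:-→d10:-→d11:-→d12:-→d13:-→d14:-→d15:-→d16:-→d17:-→d18:H1→d19:-→d20:-→d21:- -> H1
  + 244.12.32.0/20 (H3) depth=20
  + 244.12.40.0/24 (H3) depth=24
  + 42.0.0.0/8 (H0) depth=8

== LOOKUPS ==
["H4","H1"]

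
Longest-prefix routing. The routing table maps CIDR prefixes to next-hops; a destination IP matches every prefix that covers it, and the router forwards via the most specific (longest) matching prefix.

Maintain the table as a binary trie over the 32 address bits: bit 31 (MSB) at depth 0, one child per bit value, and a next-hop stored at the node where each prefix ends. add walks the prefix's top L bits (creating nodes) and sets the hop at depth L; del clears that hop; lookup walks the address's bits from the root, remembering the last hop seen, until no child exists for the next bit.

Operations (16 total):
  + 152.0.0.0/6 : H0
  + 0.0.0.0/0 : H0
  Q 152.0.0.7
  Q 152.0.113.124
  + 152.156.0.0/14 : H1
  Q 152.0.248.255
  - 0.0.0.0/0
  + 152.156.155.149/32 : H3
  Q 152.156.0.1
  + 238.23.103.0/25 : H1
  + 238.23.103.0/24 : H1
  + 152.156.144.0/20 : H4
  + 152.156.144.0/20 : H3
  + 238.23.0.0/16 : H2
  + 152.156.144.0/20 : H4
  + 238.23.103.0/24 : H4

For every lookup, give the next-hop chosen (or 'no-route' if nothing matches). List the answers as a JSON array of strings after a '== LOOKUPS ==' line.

Apply in order:
  add 152.0.0.0/6 -> H0 at depth 6
  add 0.0.0.0/0 -> H0 at depth 0
  lookup 152.0.0.7: bits 100110 walk d0:H0→d1:-→d2:-→d3:-→d4:-→d5:-→d6:H0 -> H0
  lookup 152.0.113.124: bits 100110 walk d0:H0→d1:-→d2:-→d3:-→d4:-→d5:-→d6:H0 -> H0
  add 152.156.0.0/14 -> H1 at depth 14
  lookup 152.0.248.255: bits 10011000 walk d0:H0→d1:-→d2:-→d3:-→d4:-→d5:-→d6:H0→d7:-→d8:- -> H0
  del 0.0.0.0/0 (clear depth 0)
  add 152.156.155.149/32 -> H3 at depth 32
  lookup 152.156.0.1: bits 1001100010011100 walk d0:-→d1:-→d2:-→d3:-→d4:-→d5:-→d6:H0→d7:-→d8:-→d9:-→d10:-→d11:-→d12:-→d13:-→d14:H1→d15:-→d16:- -> H1
  add 238.23.103.0/25 -> H1 at depth 25
  add 238.23.103.0/24 -> H1 at depth 24
  add 152.156.144.0/20 -> H4 at depth 20
  add 152.156.144.0/20 -> H3 at depth 20
  add 238.23.0.0/16 -> H2 at depth 16
  add 152.156.144.0/20 -> H4 at depth 20
  add 238.23.103.0/24 -> H4 at depth 24

== LOOKUPS ==
["H0","H0","H0","H1"]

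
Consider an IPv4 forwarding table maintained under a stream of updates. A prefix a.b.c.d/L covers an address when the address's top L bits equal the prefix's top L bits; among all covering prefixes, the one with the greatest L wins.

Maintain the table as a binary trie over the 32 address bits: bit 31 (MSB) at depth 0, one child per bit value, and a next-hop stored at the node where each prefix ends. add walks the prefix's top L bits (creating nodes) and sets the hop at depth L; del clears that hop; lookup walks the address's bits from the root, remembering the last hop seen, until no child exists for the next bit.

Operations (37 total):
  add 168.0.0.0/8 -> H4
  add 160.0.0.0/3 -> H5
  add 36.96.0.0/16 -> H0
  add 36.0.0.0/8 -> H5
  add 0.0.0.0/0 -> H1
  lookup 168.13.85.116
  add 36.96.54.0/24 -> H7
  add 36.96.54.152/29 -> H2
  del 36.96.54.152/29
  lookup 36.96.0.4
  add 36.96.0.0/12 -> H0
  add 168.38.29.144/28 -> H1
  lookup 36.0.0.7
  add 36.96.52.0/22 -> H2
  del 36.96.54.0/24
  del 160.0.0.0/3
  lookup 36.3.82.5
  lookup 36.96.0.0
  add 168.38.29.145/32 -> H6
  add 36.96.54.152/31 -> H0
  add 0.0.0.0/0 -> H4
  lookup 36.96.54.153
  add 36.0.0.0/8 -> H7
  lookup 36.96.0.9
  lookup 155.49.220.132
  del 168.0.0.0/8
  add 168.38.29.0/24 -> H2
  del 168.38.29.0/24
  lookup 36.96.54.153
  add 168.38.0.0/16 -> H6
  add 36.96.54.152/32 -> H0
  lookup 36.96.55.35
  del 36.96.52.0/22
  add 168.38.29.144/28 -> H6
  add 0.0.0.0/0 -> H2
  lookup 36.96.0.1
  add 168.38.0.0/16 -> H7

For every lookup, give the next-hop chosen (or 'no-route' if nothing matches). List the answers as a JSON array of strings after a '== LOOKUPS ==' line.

Trace:
  + 168.0.0.0/8 (H4) depth=8
  + 160.0.0.0/3 (H5) depth=3
  + 36.96.0.0/16 (H0) depth=16
  + 36.0.0.0/8 (H5) depth=8
  + 0.0.0.0/0 (H1) depth=0
  ? 168.13.85.116  path d0:H1→d1:-→d2:-→d3:H5→d4:-→d5:-→d6:-→d7:-→d8:H4  best=H4
  + 36.96.54.0/24 (H7) depth=24
  + 36.96.54.152/29 (H2) depth=29
  - 36.96.54.152/29 clear@29
  ? 36.96.0.4  path d0:H1→d1:-→d2:-→d3:-→d4:-→d5:-→d6:-→d7:-→d8:H5→d9:-→d10:-→d11:-→d12:-→d13:-→d14:-→d15:-→d16:H0→d17:-→d18:-  best=H0
  + 36.96.0.0/12 (H0) depth=12
  + 168.38.29.144/28 (H1) depth=28
  ? 36.0.0.7  path d0:H1→d1:-→d2:-→d3:-→d4:-→d5:-→d6:-→d7:-→d8:H5→d9:-  best=H5
  + 36.96.52.0/22 (H2) depth=22
  - 36.96.54.0/24 clear@24
  - 160.0.0.0/3 clear@3
  ? 36.3.82.5  path d0:H1→d1:-→d2:-→d3:-→d4:-→d5:-→d6:-→d7:-→d8:H5→d9:-  best=H5
  ? 36.96.0.0  path d0:H1→d1:-→d2:-→d3:-→d4:-→d5:-→d6:-→d7:-→d8:H5→d9:-→d10:-→d11:-→d12:H0→d13:-→d14:-→d15:-→d16:H0→d17:-→d18:-  best=H0
  + 168.38.29.145/32 (H6) depth=32
  + 36.96.54.152/31 (H0) depth=31
  + 0.0.0.0/0 (H4) depth=0
  ? 36.96.54.153  path d0:H4→d1:-→d2:-→d3:-→d4:-→d5:-→d6:-→d7:-→d8:H5→d9:-→d10:-→d11:-→d12:H0→d13:-→d14:-→d15:-→d16:H0→d17:-→d18:-→d19:-→d20:-→d21:-→d22:H2→d23:-→d24:-→d25:-→d26:-→d27:-→d28:-→d29:-→d30:-→d31:H0  best=H0
  + 36.0.0.0/8 (H7) depth=8
  ? 36.96.0.9  path d0:H4→d1:-→d2:-→d3:-→d4:-→d5:-→d6:-→d7:-→d8:H7→d9:-→d10:-→d11:-→d12:H0→d13:-→d14:-→d15:-→d16:H0→d17:-→d18:-  best=H0
  ? 155.49.220.132  path d0:H4→d1:-→d2:-  best=H4
  - 168.0.0.0/8 clear@8
  + 168.38.29.0/24 (H2) depth=24
  - 168.38.29.0/24 clear@24
  ? 36.96.54.153  path d0:H4→d1:-→d2:-→d3:-→d4:-→d5:-→d6:-→d7:-→d8:H7→d9:-→d10:-→d11:-→d12:H0→d13:-→d14:-→d15:-→d16:H0→d17:-→d18:-→d19:-→d20:-→d21:-→d22:H2→d23:-→d24:-→d25:-→d26:-→d27:-→d28:-→d29:-→d30:-→d31:H0  best=H0
  + 168.38.0.0/16 (H6) depth=16
  + 36.96.54.152/32 (H0) depth=32
  ? 36.96.55.35  path d0:H4→d1:-→d2:-→d3:-→d4:-→d5:-→d6:-→d7:-→d8:H7→d9:-→d10:-→d11:-→d12:H0→d13:-→d14:-→d15:-→d16:H0→d17:-→d18:-→d19:-→d20:-→d21:-→d22:H2→d23:-  best=H2
  - 36.96.52.0/22 clear@22
  + 168.38.29.144/28 (H6) depth=28
  + 0.0.0.0/0 (H2) depth=0
  ? 36.96.0.1  path d0:H2→d1:-→d2:-→d3:-→d4:-→d5:-→d6:-→d7:-→d8:H7→d9:-→d10:-→d11:-→d12:H0→d13:-→d14:-→d15:-→d16:H0→d17:-→d18:-  best=H0
  + 168.38.0.0/16 (H7) depth=16

== LOOKUPS ==
["H4","H0","H5","H5","H0","H0","H0","H4","H0","H2","H0"]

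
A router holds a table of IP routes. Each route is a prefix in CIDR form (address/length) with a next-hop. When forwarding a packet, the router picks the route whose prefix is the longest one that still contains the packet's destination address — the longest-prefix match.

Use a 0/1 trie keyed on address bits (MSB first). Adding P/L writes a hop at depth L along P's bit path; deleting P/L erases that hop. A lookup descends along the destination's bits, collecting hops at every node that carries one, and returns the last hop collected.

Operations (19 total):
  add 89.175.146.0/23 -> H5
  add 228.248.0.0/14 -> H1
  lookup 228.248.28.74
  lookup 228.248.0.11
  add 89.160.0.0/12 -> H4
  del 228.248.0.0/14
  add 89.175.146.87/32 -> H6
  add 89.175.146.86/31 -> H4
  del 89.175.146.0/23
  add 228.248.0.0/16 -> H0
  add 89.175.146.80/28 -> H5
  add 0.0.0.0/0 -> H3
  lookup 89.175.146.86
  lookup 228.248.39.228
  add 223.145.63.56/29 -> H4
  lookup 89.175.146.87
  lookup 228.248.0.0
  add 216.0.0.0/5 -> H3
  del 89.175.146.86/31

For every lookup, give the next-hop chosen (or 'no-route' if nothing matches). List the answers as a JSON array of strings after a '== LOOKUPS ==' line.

Trace:
  add 89.175.146.0/23 -> H5 at depth 23
  add 228.248.0.0/14 -> H1 at depth 14
  ? 228.248.28.74  path d0:-→d1:-→d2:-→d3:-→d4:-→d5:-→d6:-→d7:-→d8:-→d9:-→d10:-→d11:-→d12:-→d13:-→d14:H1  best=H1
  ? 228.248.0.11  path d0:-→d1:-→d2:-→d3:-→d4:-→d5:-→d6:-→d7:-→d8:-→d9:-→d10:-→d11:-→d12:-→d13:-→d14:H1  best=H1
  add 89.160.0.0/12 -> H4 at depth 12
  del 228.248.0.0/14 (clear depth 14)
  add 89.175.146.87/32 -> H6 at depth 32
  add 89.175.146.86/31 -> H4 at depth 31
  del 89.175.146.0/23 (clear depth 23)
  add 228.248.0.0/16 -> H0 at depth 16
  add 89.175.146.80/28 -> H5 at depth 28
  add 0.0.0.0/0 -> H3 at depth 0
  ? 89.175.146.86  path d0:H3→d1:-→d2:-→d3:-→d4:-→d5:-→d6:-→d7:-→d8:-→d9:-→d10:-→d11:-→d12:H4→d13:-→d14:-→d15:-→d16:-→d17:-→d18:-→d19:-→d20:-→d21:-→d22:-→d23:-→d24:-→d25:-→d26:-→d27:-→d28:H5→d29:-→d30:-→d31:H4  best=H4
  ? 228.248.39.228  path d0:H3→d1:-→d2:-→d3:-→d4:-→d5:-→d6:-→d7:-→d8:-→d9:-→d10:-→d11:-→d12:-→d13:-→d14:-→d15:-→d16:H0  best=H0
  add 223.145.63.56/29 -> H4 at depth 29
  ? 89.175.146.87  path d0:H3→d1:-→d2:-→d3:-→d4:-→d5:-→d6:-→d7:-→d8:-→d9:-→d10:-→d11:-→d12:H4→d13:-→d14:-→d15:-→d16:-→d17:-→d18:-→d19:-→d20:-→d21:-→d22:-→d23:-→d24:-→d25:-→d26:-→d27:-→d28:H5→d29:-→d30:-→d31:H4→d32:H6  best=H6
  ? 228.248.0.0  path d0:H3→d1:-→d2:-→d3:-→d4:-→d5:-→d6:-→d7:-→d8:-→d9:-→d10:-→d11:-→d12:-→d13:-→d14:-→d15:-→d16:H0  best=H0
  add 216.0.0.0/5 -> H3 at depth 5
  del 89.175.146.86/31 (clear depth 31)

== LOOKUPS ==
["H1","H1","H4","H0","H6","H0"]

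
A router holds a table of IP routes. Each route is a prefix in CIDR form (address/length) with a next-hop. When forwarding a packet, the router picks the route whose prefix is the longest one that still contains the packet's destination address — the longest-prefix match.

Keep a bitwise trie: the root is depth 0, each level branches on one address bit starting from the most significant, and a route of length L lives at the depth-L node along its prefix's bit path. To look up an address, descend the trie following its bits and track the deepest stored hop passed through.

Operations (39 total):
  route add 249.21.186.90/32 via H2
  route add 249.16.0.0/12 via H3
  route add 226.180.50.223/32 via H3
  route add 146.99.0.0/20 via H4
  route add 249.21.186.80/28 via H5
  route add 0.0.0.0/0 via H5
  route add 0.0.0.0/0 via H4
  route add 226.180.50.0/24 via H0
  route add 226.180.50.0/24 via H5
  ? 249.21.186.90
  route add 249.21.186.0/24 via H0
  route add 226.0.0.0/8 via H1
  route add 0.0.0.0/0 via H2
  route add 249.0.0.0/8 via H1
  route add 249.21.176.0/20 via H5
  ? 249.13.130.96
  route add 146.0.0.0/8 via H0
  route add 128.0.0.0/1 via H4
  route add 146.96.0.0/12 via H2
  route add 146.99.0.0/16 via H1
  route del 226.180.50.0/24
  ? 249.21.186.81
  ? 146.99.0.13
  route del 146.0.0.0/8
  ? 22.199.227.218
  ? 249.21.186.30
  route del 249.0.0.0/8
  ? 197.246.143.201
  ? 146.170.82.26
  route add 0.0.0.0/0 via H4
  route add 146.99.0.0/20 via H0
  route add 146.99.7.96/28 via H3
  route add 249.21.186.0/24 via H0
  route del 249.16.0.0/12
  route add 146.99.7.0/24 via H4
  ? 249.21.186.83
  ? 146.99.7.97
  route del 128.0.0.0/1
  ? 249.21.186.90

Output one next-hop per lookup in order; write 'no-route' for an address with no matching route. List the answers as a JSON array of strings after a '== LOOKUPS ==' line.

Apply in order:
  + 249.21.186.90/32 (H2) depth=32
  + 249.16.0.0/12 (H3) depth=12
  + 226.180.50.223/32 (H3) depth=32
  + 146.99.0.0/20 (H4) depth=20
  + 249.21.186.80/28 (H5) depth=28
  + 0.0.0.0/0 (H5) depth=0
  + 0.0.0.0/0 (H4) depth=0
  + 226.180.50.0/24 (H0) depth=24
  + 226.180.50.0/24 (H5) depth=24
  Q 249.21.186.90: descend 11111001000101011011101001011010 ; hops seen [H4,H3,H5,H2] ; pick H2
  + 249.21.186.0/24 (H0) depth=24
  + 226.0.0.0/8 (H1) depth=8
  + 0.0.0.0/0 (H2) depth=0
  + 249.0.0.0/8 (H1) depth=8
  + 249.21.176.0/20 (H5) depth=20
  Q 249.13.130.96: descend 11111001000 ; hops seen [H2,H1] ; pick H1
  + 146.0.0.0/8 (H0) depth=8
  + 128.0.0.0/1 (H4) depth=1
  + 146.96.0.0/12 (H2) depth=12
  + 146.99.0.0/16 (H1) depth=16
  del 226.180.50.0/24 (clear depth 24)
  Q 249.21.186.81: descend 1111100100010101101110100101 ; hops seen [H2,H4,H1,H3,H5,H0,H5] ; pick H5
  Q 146.99.0.13: descend 10010010011000110000 ; hops seen [H2,H4,H0,H2,H1,H4] ; pick H4
  del 146.0.0.0/8 (clear depth 8)
  Q 22.199.227.218: descend ε ; hops seen [H2] ; pick H2
  Q 249.21.186.30: descend 1111100100010101101110100 ; hops seen [H2,H4,H1,H3,H5,H0] ; pick H0
  del 249.0.0.0/8 (clear depth 8)
  Q 197.246.143.201: descend 11 ; hops seen [H2,H4] ; pick H4
  Q 146.170.82.26: descend 10010010 ; hops seen [H2,H4] ; pick H4
  + 0.0.0.0/0 (H4) depth=0
  + 146.99.0.0/20 (H0) depth=20
  + 146.99.7.96/28 (H3) depth=28
  + 249.21.186.0/24 (H0) depth=24
  del 249.16.0.0/12 (clear depth 12)
  + 146.99.7.0/24 (H4) depth=24
  Q 249.21.186.83: descend 1111100100010101101110100101 ; hops seen [H4,H4,H5,H0,H5] ; pick H5
  Q 146.99.7.97: descend 1001001001100011000001110110 ; hops seen [H4,H4,H2,H1,H0,H4,H3] ; pick H3
  del 128.0.0.0/1 (clear depth 1)
  Q 249.21.186.90: descend 11111001000101011011101001011010 ; hops seen [H4,H5,H0,H5,H2] ; pick H2

== LOOKUPS ==
["H2","H1","H5","H4","H2","H0","H4","H4","H5","H3","H2"]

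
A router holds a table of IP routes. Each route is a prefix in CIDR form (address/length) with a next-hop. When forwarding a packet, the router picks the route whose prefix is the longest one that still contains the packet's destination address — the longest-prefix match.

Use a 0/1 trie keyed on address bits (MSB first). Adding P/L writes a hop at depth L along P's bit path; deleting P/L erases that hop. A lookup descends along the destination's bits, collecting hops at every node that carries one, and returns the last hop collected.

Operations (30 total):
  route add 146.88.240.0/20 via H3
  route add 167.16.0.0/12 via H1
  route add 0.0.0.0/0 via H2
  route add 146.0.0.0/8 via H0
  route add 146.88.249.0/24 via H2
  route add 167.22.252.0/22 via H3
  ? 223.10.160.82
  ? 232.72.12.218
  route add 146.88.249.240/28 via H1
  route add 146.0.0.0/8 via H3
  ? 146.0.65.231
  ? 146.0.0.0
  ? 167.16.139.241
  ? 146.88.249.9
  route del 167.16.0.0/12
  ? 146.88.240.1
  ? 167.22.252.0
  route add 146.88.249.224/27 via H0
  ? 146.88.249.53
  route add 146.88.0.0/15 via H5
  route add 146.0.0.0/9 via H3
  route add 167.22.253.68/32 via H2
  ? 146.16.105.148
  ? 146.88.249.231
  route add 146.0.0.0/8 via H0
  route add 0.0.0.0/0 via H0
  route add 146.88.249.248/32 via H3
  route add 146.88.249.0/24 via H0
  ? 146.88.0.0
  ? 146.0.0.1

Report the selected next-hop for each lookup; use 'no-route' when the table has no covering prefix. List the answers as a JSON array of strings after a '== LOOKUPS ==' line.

Apply in order:
  + 146.88.240.0/20 (H3) depth=20
  + 167.16.0.0/12 (H1) depth=12
  + 0.0.0.0/0 (H2) depth=0
  + 146.0.0.0/8 (H0) depth=8
  + 146.88.249.0/24 (H2) depth=24
  + 167.22.252.0/22 (H3) depth=22
  Q 223.10.160.82: descend 1 ; hops seen [H2] ; pick H2
  Q 232.72.12.218: descend 1 ; hops seen [H2] ; pick H2
  + 146.88.249.240/28 (H1) depth=28
  + 146.0.0.0/8 (H3) depth=8
  Q 146.0.65.231: descend 100100100 ; hops seen [H2,H3] ; pick H3
  Q 146.0.0.0: descend 100100100 ; hops seen [H2,H3] ; pick H3
  Q 167.16.139.241: descend 1010011100010 ; hops seen [H2,H1] ; pick H1
  Q 146.88.249.9: descend 100100100101100011111001 ; hops seen [H2,H3,H3,H2] ; pick H2
  del 167.16.0.0/12 (clear depth 12)
  Q 146.88.240.1: descend 10010010010110001111 ; hops seen [H2,H3,H3] ; pick H3
  Q 167.22.252.0: descend 1010011100010110111111 ; hops seen [H2,H3] ; pick H3
  + 146.88.249.224/27 (H0) depth=27
  Q 146.88.249.53: descend 100100100101100011111001 ; hops seen [H2,H3,H3,H2] ; pick H2
  + 146.88.0.0/15 (H5) depth=15
  + 146.0.0.0/9 (H3) depth=9
  + 167.22.253.68/32 (H2) depth=32
  Q 146.16.105.148: descend 100100100 ; hops seen [H2,H3,H3] ; pick H3
  Q 146.88.249.231: descend 100100100101100011111001111 ; hops seen [H2,H3,H3,H5,H3,H2,H0] ; pick H0
  + 146.0.0.0/8 (H0) depth=8
  + 0.0.0.0/0 (H0) depth=0
  + 146.88.249.248/32 (H3) depth=32
  + 146.88.249.0/24 (H0) depth=24
  Q 146.88.0.0: descend 1001001001011000 ; hops seen [H0,H0,H3,H5] ; pick H5
  Q 146.0.0.1: descend 100100100 ; hops seen [H0,H0,H3] ; pick H3

== LOOKUPS ==
["H2","H2","H3","H3","H1","H2","H3","H3","H2","H3","H0","H5","H3"]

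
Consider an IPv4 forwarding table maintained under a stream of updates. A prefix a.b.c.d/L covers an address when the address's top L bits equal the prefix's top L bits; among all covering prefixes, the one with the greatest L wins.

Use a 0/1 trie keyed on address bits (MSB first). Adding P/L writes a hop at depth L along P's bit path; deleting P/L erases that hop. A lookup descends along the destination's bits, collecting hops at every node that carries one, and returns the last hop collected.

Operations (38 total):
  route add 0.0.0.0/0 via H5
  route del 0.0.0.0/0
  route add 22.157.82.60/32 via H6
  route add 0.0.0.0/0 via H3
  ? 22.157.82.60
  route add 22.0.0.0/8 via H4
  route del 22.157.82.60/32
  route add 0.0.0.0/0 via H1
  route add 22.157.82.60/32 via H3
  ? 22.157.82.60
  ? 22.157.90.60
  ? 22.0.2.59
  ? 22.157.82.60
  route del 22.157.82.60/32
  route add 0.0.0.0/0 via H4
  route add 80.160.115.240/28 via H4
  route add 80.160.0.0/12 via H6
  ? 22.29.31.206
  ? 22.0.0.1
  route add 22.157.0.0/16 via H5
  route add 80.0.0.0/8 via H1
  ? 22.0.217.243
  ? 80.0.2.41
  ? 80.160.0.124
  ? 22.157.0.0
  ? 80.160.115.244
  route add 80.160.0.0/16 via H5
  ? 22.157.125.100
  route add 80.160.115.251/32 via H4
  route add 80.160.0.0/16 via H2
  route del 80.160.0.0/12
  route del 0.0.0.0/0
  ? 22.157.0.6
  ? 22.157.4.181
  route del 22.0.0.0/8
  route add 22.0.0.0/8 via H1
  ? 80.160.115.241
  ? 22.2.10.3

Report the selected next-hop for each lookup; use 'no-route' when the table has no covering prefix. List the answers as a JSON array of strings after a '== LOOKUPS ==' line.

Process each operation:
  + 0.0.0.0/0 (H5) depth=0
  del 0.0.0.0/0 (clear depth 0)
  + 22.157.82.60/32 (H6) depth=32
  + 0.0.0.0/0 (H3) depth=0
  Q 22.157.82.60: descend 00010110100111010101001000111100 ; hops seen [H3,H6] ; pick H6
  + 22.0.0.0/8 (H4) depth=8
  del 22.157.82.60/32 (clear depth 32)
  + 0.0.0.0/0 (H1) depth=0
  + 22.157.82.60/32 (H3) depth=32
  Q 22.157.82.60: descend 00010110100111010101001000111100 ; hops seen [H1,H4,H3] ; pick H3
  Q 22.157.90.60: descend 00010110100111010101 ; hops seen [H1,H4] ; pick H4
  Q 22.0.2.59: descend 00010110 ; hops seen [H1,H4] ; pick H4
  Q 22.157.82.60: descend 00010110100111010101001000111100 ; hops seen [H1,H4,H3] ; pick H3
  del 22.157.82.60/32 (clear depth 32)
  + 0.0.0.0/0 (H4) depth=0
  + 80.160.115.240/28 (H4) depth=28
  + 80.160.0.0/12 (H6) depth=12
  Q 22.29.31.206: descend 00010110 ; hops seen [H4,H4] ; pick H4
  Q 22.0.0.1: descend 00010110 ; hops seen [H4,H4] ; pick H4
  + 22.157.0.0/16 (H5) depth=16
  + 80.0.0.0/8 (H1) depth=8
  Q 22.0.217.243: descend 00010110 ; hops seen [H4,H4] ; pick H4
  Q 80.0.2.41: descend 01010000 ; hops seen [H4,H1] ; pick H1
  Q 80.160.0.124: descend 01010000101000000 ; hops seen [H4,H1,H6] ; pick H6
  Q 22.157.0.0: descend 00010110100111010 ; hops seen [H4,H4,H5] ; pick H5
  Q 80.160.115.244: descend 0101000010100000011100111111 ; hops seen [H4,H1,H6,H4] ; pick H4
  + 80.160.0.0/16 (H5) depth=16
  Q 22.157.125.100: descend 000101101001110101 ; hops seen [H4,H4,H5] ; pick H5
  + 80.160.115.251/32 (H4) depth=32
  + 80.160.0.0/16 (H2) depth=16
  del 80.160.0.0/12 (clear depth 12)
  del 0.0.0.0/0 (clear depth 0)
  Q 22.157.0.6: descend 00010110100111010 ; hops seen [H4,H5] ; pick H5
  Q 22.157.4.181: descend 00010110100111010 ; hops seen [H4,H5] ; pick H5
  del 22.0.0.0/8 (clear depth 8)
  + 22.0.0.0/8 (H1) depth=8
  Q 80.160.115.241: descend 0101000010100000011100111111 ; hops seen [H1,H2,H4] ; pick H4
  Q 22.2.10.3: descend 00010110 ; hops seen [H1] ; pick H1

== LOOKUPS ==
["H6","H3","H4","H4","H3","H4","H4","H4","H1","H6","H5","H4","H5","H5","H5","H4","H1"]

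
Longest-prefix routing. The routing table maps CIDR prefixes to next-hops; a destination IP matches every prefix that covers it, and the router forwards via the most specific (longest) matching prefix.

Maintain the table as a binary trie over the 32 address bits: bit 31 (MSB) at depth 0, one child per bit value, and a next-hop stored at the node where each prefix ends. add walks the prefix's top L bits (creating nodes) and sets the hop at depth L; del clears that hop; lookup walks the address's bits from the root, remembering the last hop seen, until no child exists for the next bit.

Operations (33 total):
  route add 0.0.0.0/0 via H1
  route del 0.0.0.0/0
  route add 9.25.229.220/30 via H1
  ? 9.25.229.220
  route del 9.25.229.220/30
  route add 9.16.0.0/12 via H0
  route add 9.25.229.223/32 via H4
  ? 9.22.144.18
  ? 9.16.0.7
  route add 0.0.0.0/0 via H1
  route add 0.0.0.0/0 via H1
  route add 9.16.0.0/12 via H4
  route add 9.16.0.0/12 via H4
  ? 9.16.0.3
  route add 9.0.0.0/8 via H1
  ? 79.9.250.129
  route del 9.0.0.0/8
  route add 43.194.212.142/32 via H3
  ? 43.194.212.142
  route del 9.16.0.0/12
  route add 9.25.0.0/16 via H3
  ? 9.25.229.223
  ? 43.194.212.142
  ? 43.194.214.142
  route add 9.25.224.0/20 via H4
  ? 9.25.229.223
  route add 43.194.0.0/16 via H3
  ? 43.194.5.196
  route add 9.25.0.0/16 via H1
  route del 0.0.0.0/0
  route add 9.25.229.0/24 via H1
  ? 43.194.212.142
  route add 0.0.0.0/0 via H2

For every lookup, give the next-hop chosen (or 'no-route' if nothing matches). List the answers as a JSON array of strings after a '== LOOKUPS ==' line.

Process each operation:
  + 0.0.0.0/0 (H1) depth=0
  - 0.0.0.0/0 clear@0
  + 9.25.229.220/30 (H1) depth=30
  Q 9.25.229.220: descend 000010010001100111100101110111 ; hops seen [H1] ; pick H1
  - 9.25.229.220/30 clear@30
  + 9.16.0.0/12 (H0) depth=12
  + 9.25.229.223/32 (H4) depth=32
  Q 9.22.144.18: descend 000010010001 ; hops seen [H0] ; pick H0
  Q 9.16.0.7: descend 000010010001 ; hops seen [H0] ; pick H0
  + 0.0.0.0/0 (H1) depth=0
  + 0.0.0.0/0 (H1) depth=0
  + 9.16.0.0/12 (H4) depth=12
  + 9.16.0.0/12 (H4) depth=12
  Q 9.16.0.3: descend 000010010001 ; hops seen [H1,H4] ; pick H4
  + 9.0.0.0/8 (H1) depth=8
  Q 79.9.250.129: descend 0 ; hops seen [H1] ; pick H1
  - 9.0.0.0/8 clear@8
  + 43.194.212.142/32 (H3) depth=32
  Q 43.194.212.142: descend 00101011110000101101010010001110 ; hops seen [H1,H3] ; pick H3
  - 9.16.0.0/12 clear@12
  + 9.25.0.0/16 (H3) depth=16
  Q 9.25.229.223: descend 00001001000110011110010111011111 ; hops seen [H1,H3,H4] ; pick H4
  Q 43.194.212.142: descend 00101011110000101101010010001110 ; hops seen [H1,H3] ; pick H3
  Q 43.194.214.142: descend 0010101111000010110101 ; hops seen [H1] ; pick H1
  + 9.25.224.0/20 (H4) depth=20
  Q 9.25.229.223: descend 00001001000110011110010111011111 ; hops seen [H1,H3,H4,H4] ; pick H4
  + 43.194.0.0/16 (H3) depth=16
  Q 43.194.5.196: descend 0010101111000010 ; hops seen [H1,H3] ; pick H3
  + 9.25.0.0/16 (H1) depth=16
  - 0.0.0.0/0 clear@0
  + 9.25.229.0/24 (H1) depth=24
  Q 43.194.212.142: descend 00101011110000101101010010001110 ; hops seen [H3,H3] ; pick H3
  + 0.0.0.0/0 (H2) depth=0

== LOOKUPS ==
["H1","H0","H0","H4","H1","H3","H4","H3","H1","H4","H3","H3"]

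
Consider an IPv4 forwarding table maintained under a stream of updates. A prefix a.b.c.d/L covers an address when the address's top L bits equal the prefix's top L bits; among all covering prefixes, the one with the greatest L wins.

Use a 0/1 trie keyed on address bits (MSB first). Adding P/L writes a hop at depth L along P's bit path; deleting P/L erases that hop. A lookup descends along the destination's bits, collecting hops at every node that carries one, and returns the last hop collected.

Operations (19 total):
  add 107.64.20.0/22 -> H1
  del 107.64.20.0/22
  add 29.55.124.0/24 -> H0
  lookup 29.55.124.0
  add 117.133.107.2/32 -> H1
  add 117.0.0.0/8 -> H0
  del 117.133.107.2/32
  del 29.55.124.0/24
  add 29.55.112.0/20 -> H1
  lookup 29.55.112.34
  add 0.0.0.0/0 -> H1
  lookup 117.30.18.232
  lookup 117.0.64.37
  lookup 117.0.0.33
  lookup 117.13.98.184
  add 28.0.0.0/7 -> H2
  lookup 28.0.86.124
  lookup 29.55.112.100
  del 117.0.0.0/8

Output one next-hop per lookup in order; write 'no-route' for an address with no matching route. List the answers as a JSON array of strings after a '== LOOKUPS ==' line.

Apply in order:
  + 107.64.20.0/22 (H1) depth=22
  - 107.64.20.0/22 clear@22
  + 29.55.124.0/24 (H0) depth=24
  Q 29.55.124.0: descend 000111010011011101111100 ; hops seen [H0] ; pick H0
  + 117.133.107.2/32 (H1) depth=32
  + 117.0.0.0/8 (H0) depth=8
  - 117.133.107.2/32 clear@32
  - 29.55.124.0/24 clear@24
  + 29.55.112.0/20 (H1) depth=20
  Q 29.55.112.34: descend 00011101001101110111 ; hops seen [H1] ; pick H1
  + 0.0.0.0/0 (H1) depth=0
  Q 117.30.18.232: descend 01110101 ; hops seen [H1,H0] ; pick H0
  Q 117.0.64.37: descend 01110101 ; hops seen [H1,H0] ; pick H0
  Q 117.0.0.33: descend 01110101 ; hops seen [H1,H0] ; pick H0
  Q 117.13.98.184: descend 01110101 ; hops seen [H1,H0] ; pick H0
  + 28.0.0.0/7 (H2) depth=7
  Q 28.0.86.124: descend 0001110 ; hops seen [H1,H2] ; pick H2
  Q 29.55.112.100: descend 00011101001101110111 ; hops seen [H1,H2,H1] ; pick H1
  - 117.0.0.0/8 clear@8

== LOOKUPS ==
["H0","H1","H0","H0","H0","H0","H2","H1"]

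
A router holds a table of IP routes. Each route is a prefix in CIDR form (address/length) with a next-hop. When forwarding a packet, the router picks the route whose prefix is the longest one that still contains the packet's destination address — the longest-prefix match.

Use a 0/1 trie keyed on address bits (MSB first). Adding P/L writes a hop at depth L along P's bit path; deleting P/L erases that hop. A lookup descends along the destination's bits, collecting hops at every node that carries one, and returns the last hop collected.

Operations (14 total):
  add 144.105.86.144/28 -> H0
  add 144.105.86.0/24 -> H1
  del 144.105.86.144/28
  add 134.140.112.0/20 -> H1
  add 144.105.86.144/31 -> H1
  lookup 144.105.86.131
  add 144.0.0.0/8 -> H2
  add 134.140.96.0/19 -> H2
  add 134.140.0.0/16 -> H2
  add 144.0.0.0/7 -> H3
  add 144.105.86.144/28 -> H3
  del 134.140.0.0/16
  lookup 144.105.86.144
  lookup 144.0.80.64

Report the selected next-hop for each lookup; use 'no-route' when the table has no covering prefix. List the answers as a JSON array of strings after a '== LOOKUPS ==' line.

Apply in order:
  + 144.105.86.144/28 (H0) depth=28
  + 144.105.86.0/24 (H1) depth=24
  - 144.105.86.144/28 clear@28
  + 134.140.112.0/20 (H1) depth=20
  + 144.105.86.144/31 (H1) depth=31
  ? 144.105.86.131  path d0:-→d1:-→d2:-→d3:-→d4:-→d5:-→d6:-→d7:-→d8:-→d9:-→d10:-→d11:-→d12:-→d13:-→d14:-→d15:-→d16:-→d17:-→d18:-→d19:-→d20:-→d21:-→d22:-→d23:-→d24:H1→d25:-→d26:-→d27:-  best=H1
  + 144.0.0.0/8 (H2) depth=8
  + 134.140.96.0/19 (H2) depth=19
  + 134.140.0.0/16 (H2) depth=16
  + 144.0.0.0/7 (H3) depth=7
  + 144.105.86.144/28 (H3) depth=28
  - 134.140.0.0/16 clear@16
  ? 144.105.86.144  path d0:-→d1:-→d2:-→d3:-→d4:-→d5:-→d6:-→d7:H3→d8:H2→d9:-→d10:-→d11:-→d12:-→d13:-→d14:-→d15:-→d16:-→d17:-→d18:-→d19:-→d20:-→d21:-→d22:-→d23:-→d24:H1→d25:-→d26:-→d27:-→d28:H3→d29:-→d30:-→d31:H1  best=H1
  ? 144.0.80.64  path d0:-→d1:-→d2:-→d3:-→d4:-→d5:-→d6:-→d7:H3→d8:H2→d9:-  best=H2

== LOOKUPS ==
["H1","H1","H2"]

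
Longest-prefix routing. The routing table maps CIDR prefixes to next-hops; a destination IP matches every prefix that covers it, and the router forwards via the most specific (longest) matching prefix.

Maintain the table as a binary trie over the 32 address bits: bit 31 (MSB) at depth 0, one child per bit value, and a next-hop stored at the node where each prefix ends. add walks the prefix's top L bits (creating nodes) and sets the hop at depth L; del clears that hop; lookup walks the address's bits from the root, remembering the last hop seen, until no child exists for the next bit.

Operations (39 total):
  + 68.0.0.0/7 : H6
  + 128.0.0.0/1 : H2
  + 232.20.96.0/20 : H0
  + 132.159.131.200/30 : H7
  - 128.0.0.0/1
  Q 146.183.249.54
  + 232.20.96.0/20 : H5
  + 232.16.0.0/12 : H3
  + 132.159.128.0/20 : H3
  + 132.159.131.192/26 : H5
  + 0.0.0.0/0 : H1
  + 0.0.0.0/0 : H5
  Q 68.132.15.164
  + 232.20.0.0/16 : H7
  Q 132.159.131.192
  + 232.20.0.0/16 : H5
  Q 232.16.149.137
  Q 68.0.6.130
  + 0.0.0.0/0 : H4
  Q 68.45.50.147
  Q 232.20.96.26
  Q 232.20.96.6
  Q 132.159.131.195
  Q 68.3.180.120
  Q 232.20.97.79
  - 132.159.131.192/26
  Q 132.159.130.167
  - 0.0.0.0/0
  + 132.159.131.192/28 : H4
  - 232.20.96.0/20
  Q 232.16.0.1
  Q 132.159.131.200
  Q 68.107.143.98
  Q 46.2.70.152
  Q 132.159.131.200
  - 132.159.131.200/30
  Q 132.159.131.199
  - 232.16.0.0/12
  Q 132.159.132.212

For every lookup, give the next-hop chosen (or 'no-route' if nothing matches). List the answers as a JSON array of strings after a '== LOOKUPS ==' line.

Process each operation:
  + 68.0.0.0/7 (H6) depth=7
  + 128.0.0.0/1 (H2) depth=1
  + 232.20.96.0/20 (H0) depth=20
  + 132.159.131.200/30 (H7) depth=30
  del 128.0.0.0/1 (clear depth 1)
  lookup 146.183.249.54: bits 100 walk d0:-→d1:-→d2:-→d3:- -> no-route
  + 232.20.96.0/20 (H5) depth=20
  + 232.16.0.0/12 (H3) depth=12
  + 132.159.128.0/20 (H3) depth=20
  + 132.159.131.192/26 (H5) depth=26
  + 0.0.0.0/0 (H1) depth=0
  + 0.0.0.0/0 (H5) depth=0
  lookup 68.132.15.164: bits 0100010 walk d0:H5→d1:-→d2:-→d3:-→d4:-→d5:-→d6:-→d7:H6 -> H6
  + 232.20.0.0/16 (H7) depth=16
  lookup 132.159.131.192: bits 1000010010011111100000111100 walk d0:H5→d1:-→d2:-→d3:-→d4:-→d5:-→d6:-→d7:-→d8:-→d9:-→d10:-→d11:-→d12:-→d13:-→d14:-→d15:-→d16:-→d17:-→d18:-→d19:-→d20:H3→d21:-→d22:-→d23:-→d24:-→d25:-→d26:H5→d27:-→d28:- -> H5
  + 232.20.0.0/16 (H5) depth=16
  lookup 232.16.149.137: bits 1110100000010 walk d0:H5→d1:-→d2:-→d3:-→d4:-→d5:-→d6:-→d7:-→d8:-→d9:-→d10:-→d11:-→d12:H3→d13:- -> H3
  lookup 68.0.6.130: bits 0100010 walk d0:H5→d1:-→d2:-→d3:-→d4:-→d5:-→d6:-→d7:H6 -> H6
  + 0.0.0.0/0 (H4) depth=0
  lookup 68.45.50.147: bits 0100010 walk d0:H4→d1:-→d2:-→d3:-→d4:-→d5:-→d6:-→d7:H6 -> H6
  lookup 232.20.96.26: bits 11101000000101000110 walk d0:H4→d1:-→d2:-→d3:-→d4:-→d5:-→d6:-→d7:-→d8:-→d9:-→d10:-→d11:-→d12:H3→d13:-→d14:-→d15:-→d16:H5→d17:-→d18:-→d19:-→d20:H5 -> H5
  lookup 232.20.96.6: bits 11101000000101000110 walk d0:H4→d1:-→d2:-→d3:-→d4:-→d5:-→d6:-→d7:-→d8:-→d9:-→d10:-→d11:-→d12:H3→d13:-→d14:-→d15:-→d16:H5→d17:-→d18:-→d19:-→d20:H5 -> H5
  lookup 132.159.131.195: bits 1000010010011111100000111100 walk d0:H4→d1:-→d2:-→d3:-→d4:-→d5:-→d6:-→d7:-→d8:-→d9:-→d10:-→d11:-→d12:-→d13:-→d14:-→d15:-→d16:-→d17:-→d18:-→d19:-→d20:H3→d21:-→d22:-→d23:-→d24:-→d25:-→d26:H5→d27:-→d28:- -> H5
  lookup 68.3.180.120: bits 0100010 walk d0:H4→d1:-→d2:-→d3:-→d4:-→d5:-→d6:-→d7:H6 -> H6
  lookup 232.20.97.79: bits 11101000000101000110 walk d0:H4→d1:-→d2:-→d3:-→d4:-→d5:-→d6:-→d7:-→d8:-→d9:-→d10:-→d11:-→d12:H3→d13:-→d14:-→d15:-→d16:H5→d17:-→d18:-→d19:-→d20:H5 -> H5
  del 132.159.131.192/26 (clear depth 26)
  lookup 132.159.130.167: bits 10000100100111111000001 walk d0:H4→d1:-→d2:-→d3:-→d4:-→d5:-→d6:-→d7:-→d8:-→d9:-→d10:-→d11:-→d12:-→d13:-→d14:-→d15:-→d16:-→d17:-→d18:-→d19:-→d20:H3→d21:-→d22:-→d23:- -> H3
  del 0.0.0.0/0 (clear depth 0)
  + 132.159.131.192/28 (H4) depth=28
  del 232.20.96.0/20 (clear depth 20)
  lookup 232.16.0.1: bits 1110100000010 walk d0:-→d1:-→d2:-→d3:-→d4:-→d5:-→d6:-→d7:-→d8:-→d9:-→d10:-→d11:-→d12:H3→d13:- -> H3
  lookup 132.159.131.200: bits 100001001001111110000011110010 walk d0:-→d1:-→d2:-→d3:-→d4:-→d5:-→d6:-→d7:-→d8:-→d9:-→d10:-→d11:-→d12:-→d13:-→d14:-→d15:-→d16:-→d17:-→d18:-→d19:-→d20:H3→d21:-→d22:-→d23:-→d24:-→d25:-→d26:-→d27:-→d28:H4→d29:-→d30:H7 -> H7
  lookup 68.107.143.98: bits 0100010 walk d0:-→d1:-→d2:-→d3:-→d4:-→d5:-→d6:-→d7:H6 -> H6
  lookup 46.2.70.152: bits 0 walk d0:-→d1:- -> no-route
  lookup 132.159.131.200: bits 100001001001111110000011110010 walk d0:-→d1:-→d2:-→d3:-→d4:-→d5:-→d6:-→d7:-→d8:-→d9:-→d10:-→d11:-→d12:-→d13:-→d14:-→d15:-→d16:-→d17:-→d18:-→d19:-→d20:H3→d21:-→d22:-→d23:-→d24:-→d25:-→d26:-→d27:-→d28:H4→d29:-→d30:H7 -> H7
  del 132.159.131.200/30 (clear depth 30)
  lookup 132.159.131.199: bits 1000010010011111100000111100 walk d0:-→d1:-→d2:-→d3:-→d4:-→d5:-→d6:-→d7:-→d8:-→d9:-→d10:-→d11:-→d12:-→d13:-→d14:-→d15:-→d16:-→d17:-→d18:-→d19:-→d20:H3→d21:-→d22:-→d23:-→d24:-→d25:-→d26:-→d27:-→d28:H4 -> H4
  del 232.16.0.0/12 (clear depth 12)
  lookup 132.159.132.212: bits 100001001001111110000 walk d0:-→d1:-→d2:-→d3:-→d4:-→d5:-→d6:-→d7:-→d8:-→d9:-→d10:-→d11:-→d12:-→d13:-→d14:-→d15:-→d16:-→d17:-→d18:-→d19:-→d20:H3→d21:- -> H3

== LOOKUPS ==
["no-route","H6","H5","H3","H6","H6","H5","H5","H5","H6","H5","H3","H3","H7","H6","no-route","H7","H4","H3"]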